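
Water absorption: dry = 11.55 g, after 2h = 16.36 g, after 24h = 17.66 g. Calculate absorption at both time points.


WA (2h) = (16.36 - 11.55) / 11.55 x 100 = 41.6%
WA (24h) = (17.66 - 11.55) / 11.55 x 100 = 52.9%


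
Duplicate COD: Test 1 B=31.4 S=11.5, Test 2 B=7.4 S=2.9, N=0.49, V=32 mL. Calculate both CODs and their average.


COD1 = (31.4 - 11.5) x 0.49 x 8000 / 32 = 2437.8 mg/L
COD2 = (7.4 - 2.9) x 0.49 x 8000 / 32 = 551.3 mg/L
Average = (2437.8 + 551.3) / 2 = 1494.6 mg/L


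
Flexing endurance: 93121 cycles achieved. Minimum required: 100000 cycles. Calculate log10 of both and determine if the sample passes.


log10(93121) = 4.97
log10(100000) = 5.00
Passes: No


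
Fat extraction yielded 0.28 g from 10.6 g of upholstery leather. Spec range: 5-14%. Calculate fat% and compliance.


Fat content = 2.6%
Compliant: No


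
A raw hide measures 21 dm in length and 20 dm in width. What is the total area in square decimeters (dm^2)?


420 dm^2

Area = length x width
Area = 21 x 20 = 420 dm^2


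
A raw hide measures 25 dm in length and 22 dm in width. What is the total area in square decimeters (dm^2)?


550 dm^2

Area = length x width
Area = 25 x 22 = 550 dm^2


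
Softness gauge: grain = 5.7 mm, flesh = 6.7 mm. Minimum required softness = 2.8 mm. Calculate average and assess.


Average = (5.7 + 6.7) / 2 = 6.20 mm
Minimum = 2.8 mm
Meets requirement: Yes


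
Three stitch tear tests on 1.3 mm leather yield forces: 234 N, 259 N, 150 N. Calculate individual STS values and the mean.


STS1 = 180.0 N/mm
STS2 = 199.2 N/mm
STS3 = 115.4 N/mm
Mean = 164.9 N/mm

STS1 = 234 / 1.3 = 180.0 N/mm
STS2 = 259 / 1.3 = 199.2 N/mm
STS3 = 150 / 1.3 = 115.4 N/mm
Mean = (180.0 + 199.2 + 115.4) / 3 = 164.9 N/mm


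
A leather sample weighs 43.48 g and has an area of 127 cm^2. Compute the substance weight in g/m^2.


3423.6 g/m^2


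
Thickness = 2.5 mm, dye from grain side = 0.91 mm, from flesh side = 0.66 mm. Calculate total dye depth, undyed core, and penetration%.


Total dyed = 0.91 + 0.66 = 1.57 mm
Undyed core = 2.5 - 1.57 = 0.93 mm
Penetration = 1.57 / 2.5 x 100 = 62.8%


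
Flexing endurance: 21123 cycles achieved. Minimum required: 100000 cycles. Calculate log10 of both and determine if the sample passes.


log10(21123) = 4.32
log10(100000) = 5.00
Passes: No


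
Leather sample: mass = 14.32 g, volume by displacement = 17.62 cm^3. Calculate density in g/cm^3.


Density = mass / volume
Density = 14.32 / 17.62 = 0.813 g/cm^3


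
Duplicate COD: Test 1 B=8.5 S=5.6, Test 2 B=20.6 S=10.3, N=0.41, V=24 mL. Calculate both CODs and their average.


COD1 = (8.5 - 5.6) x 0.41 x 8000 / 24 = 396.3 mg/L
COD2 = (20.6 - 10.3) x 0.41 x 8000 / 24 = 1407.7 mg/L
Average = (396.3 + 1407.7) / 2 = 902.0 mg/L


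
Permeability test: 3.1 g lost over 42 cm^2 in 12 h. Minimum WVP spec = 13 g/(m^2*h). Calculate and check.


WVP = 61.51 g/(m^2*h)
Meets specification: Yes

WVP = 3.1 / (42 x 12) x 10000 = 61.51 g/(m^2*h)
Minimum: 13 g/(m^2*h)
Meets spec: Yes


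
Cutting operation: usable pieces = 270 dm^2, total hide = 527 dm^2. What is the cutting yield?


Yield = usable / total x 100
Yield = 270 / 527 x 100 = 51.2%


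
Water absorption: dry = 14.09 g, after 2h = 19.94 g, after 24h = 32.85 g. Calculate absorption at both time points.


2h absorption = 41.5%
24h absorption = 133.1%


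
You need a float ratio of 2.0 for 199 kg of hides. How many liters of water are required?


398.0 L


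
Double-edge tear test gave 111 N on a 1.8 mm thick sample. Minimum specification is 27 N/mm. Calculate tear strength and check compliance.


Tear strength = 111 / 1.8 = 61.7 N/mm
Required minimum = 27 N/mm
Compliant: Yes


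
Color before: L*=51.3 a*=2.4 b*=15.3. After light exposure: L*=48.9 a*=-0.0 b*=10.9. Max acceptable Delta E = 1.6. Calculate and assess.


dL = -2.4, da = -2.4, db = -4.4
dE = sqrt((-2.4)^2 + (-2.4)^2 + (-4.4)^2) = 5.56
Max = 1.6
Passes: No


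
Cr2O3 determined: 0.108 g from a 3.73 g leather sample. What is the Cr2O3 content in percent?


Cr2O3% = 0.108 / 3.73 x 100
Cr2O3% = 2.90%


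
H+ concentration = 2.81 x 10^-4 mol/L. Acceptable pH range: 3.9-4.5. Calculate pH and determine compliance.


pH = 3.55
Compliant: No

pH = -log10(2.81 x 10^-4) = 3.55
Range: 3.9 to 4.5
Compliant: No


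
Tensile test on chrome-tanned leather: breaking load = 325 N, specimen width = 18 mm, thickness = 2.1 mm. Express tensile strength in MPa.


8.60 MPa

Cross-section = 18 x 2.1 = 37.8 mm^2
TS = 325 / 37.8 = 8.60 MPa
(1 N/mm^2 = 1 MPa)


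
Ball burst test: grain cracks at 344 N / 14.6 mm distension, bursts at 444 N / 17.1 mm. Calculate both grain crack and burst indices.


Crack index = 23.6 N/mm
Burst index = 26.0 N/mm

Crack index = 344 / 14.6 = 23.6 N/mm
Burst index = 444 / 17.1 = 26.0 N/mm


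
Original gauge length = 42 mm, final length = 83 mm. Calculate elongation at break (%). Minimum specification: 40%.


Extension = 83 - 42 = 41 mm
Elongation = 41 / 42 x 100 = 97.6%
Minimum required: 40%
Meets specification: Yes


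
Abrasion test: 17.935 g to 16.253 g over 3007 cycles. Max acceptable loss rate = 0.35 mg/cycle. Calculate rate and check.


Rate = 0.559 mg/cycle
Passes: No

Loss = 17.935 - 16.253 = 1.682 g
Rate = 1.682 g / 3007 cycles x 1000 = 0.559 mg/cycle
Max = 0.35 mg/cycle
Passes: No


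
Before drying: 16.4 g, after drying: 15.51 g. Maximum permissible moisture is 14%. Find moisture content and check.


Moisture content = 5.4%
Acceptable: Yes

MC = (16.4 - 15.51) / 16.4 x 100 = 5.4%
Maximum: 14%
Acceptable: Yes


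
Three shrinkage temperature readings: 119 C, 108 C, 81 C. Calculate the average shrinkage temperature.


102.7 C

Average = (119 + 108 + 81) / 3
Average = 308 / 3 = 102.7 C


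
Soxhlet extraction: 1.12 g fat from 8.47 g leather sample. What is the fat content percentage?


13.2%


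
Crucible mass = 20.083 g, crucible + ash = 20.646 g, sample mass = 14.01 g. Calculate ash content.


Ash mass = 20.646 - 20.083 = 0.563 g
Ash% = 0.563 / 14.01 x 100 = 4.02%


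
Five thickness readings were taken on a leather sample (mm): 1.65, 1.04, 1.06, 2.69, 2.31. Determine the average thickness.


Sum = 1.65 + 1.04 + 1.06 + 2.69 + 2.31 = 8.75
Average = 8.75 / 5 = 1.75 mm


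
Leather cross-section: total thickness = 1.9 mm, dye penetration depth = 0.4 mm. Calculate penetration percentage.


21.1%


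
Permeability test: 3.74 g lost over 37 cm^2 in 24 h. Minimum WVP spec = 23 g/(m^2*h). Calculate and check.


WVP = 42.12 g/(m^2*h)
Meets specification: Yes

WVP = 3.74 / (37 x 24) x 10000 = 42.12 g/(m^2*h)
Minimum: 23 g/(m^2*h)
Meets spec: Yes


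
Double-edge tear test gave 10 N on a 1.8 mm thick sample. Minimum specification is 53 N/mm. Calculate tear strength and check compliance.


Tear strength = 5.6 N/mm
Compliant: No

Tear strength = 10 / 1.8 = 5.6 N/mm
Required minimum = 53 N/mm
Compliant: No


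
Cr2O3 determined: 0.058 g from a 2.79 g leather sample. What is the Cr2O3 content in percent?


Cr2O3% = 0.058 / 2.79 x 100
Cr2O3% = 2.08%


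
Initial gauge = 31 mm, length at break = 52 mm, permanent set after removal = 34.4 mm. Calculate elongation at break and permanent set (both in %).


Elongation at break = 67.7%
Permanent set = 11.0%

Elongation at break = (52 - 31) / 31 x 100 = 67.7%
Permanent set = (34.4 - 31) / 31 x 100 = 11.0%


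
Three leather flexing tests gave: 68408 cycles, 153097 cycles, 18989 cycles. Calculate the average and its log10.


Average = (68408 + 153097 + 18989) / 3 = 80165 cycles
log10(80165) = 4.90


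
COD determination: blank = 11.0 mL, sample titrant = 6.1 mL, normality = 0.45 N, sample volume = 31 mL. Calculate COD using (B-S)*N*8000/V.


569.0 mg/L

COD = (11.0 - 6.1) x 0.45 x 8000 / 31
COD = 4.9 x 0.45 x 8000 / 31
COD = 569.0 mg/L


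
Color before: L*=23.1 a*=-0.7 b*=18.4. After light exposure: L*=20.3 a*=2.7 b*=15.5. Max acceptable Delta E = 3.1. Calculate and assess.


dL = -2.8, da = 3.4, db = -2.9
dE = sqrt((-2.8)^2 + (3.4)^2 + (-2.9)^2) = 5.27
Max = 3.1
Passes: No


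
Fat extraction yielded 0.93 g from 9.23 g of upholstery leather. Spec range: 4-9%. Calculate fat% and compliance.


Fat content = 10.1%
Compliant: No

Fat% = 0.93 / 9.23 x 100 = 10.1%
Spec range: 4-9%
Compliant: No


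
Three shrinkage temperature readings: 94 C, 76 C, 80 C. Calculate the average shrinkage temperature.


Average = (94 + 76 + 80) / 3
Average = 250 / 3 = 83.3 C


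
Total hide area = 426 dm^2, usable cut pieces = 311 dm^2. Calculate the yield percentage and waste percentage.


Yield = 311 / 426 x 100 = 73.0%
Waste = 426 - 311 = 115 dm^2
Waste% = 100 - 73.0 = 27.0%


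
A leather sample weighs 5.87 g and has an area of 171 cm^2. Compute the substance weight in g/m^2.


343.3 g/m^2


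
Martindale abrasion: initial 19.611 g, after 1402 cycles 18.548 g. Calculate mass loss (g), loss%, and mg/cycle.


Mass loss = 1.063 g
Loss = 5.42%
Rate = 0.758 mg/cycle

Loss = 19.611 - 18.548 = 1.063 g
Loss% = 1.063 / 19.611 x 100 = 5.42%
Rate = 1.063 / 1402 x 1000 = 0.758 mg/cycle


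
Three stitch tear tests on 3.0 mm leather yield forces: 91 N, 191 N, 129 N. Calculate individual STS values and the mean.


STS1 = 30.3 N/mm
STS2 = 63.7 N/mm
STS3 = 43.0 N/mm
Mean = 45.7 N/mm

STS1 = 91 / 3.0 = 30.3 N/mm
STS2 = 191 / 3.0 = 63.7 N/mm
STS3 = 129 / 3.0 = 43.0 N/mm
Mean = (30.3 + 63.7 + 43.0) / 3 = 45.7 N/mm


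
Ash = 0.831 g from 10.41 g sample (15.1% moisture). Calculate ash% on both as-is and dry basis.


As-is ash% = 0.831 / 10.41 x 100 = 7.98%
Dry mass = 10.41 x (100 - 15.1) / 100 = 8.83809 g
Dry-basis ash% = 0.831 / 8.83809 x 100 = 9.40%


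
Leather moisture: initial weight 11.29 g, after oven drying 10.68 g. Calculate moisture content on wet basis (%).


5.4%

Moisture = 11.29 - 10.68 = 0.61 g
MC = 0.61 / 11.29 x 100 = 5.4%


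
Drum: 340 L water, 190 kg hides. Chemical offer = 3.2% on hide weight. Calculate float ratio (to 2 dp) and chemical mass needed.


Float ratio = 340 / 190 = 1.79
Chemical = 190 x 3.2 / 100 = 6.08 kg


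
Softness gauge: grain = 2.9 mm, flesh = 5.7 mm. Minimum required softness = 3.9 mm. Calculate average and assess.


Average = (2.9 + 5.7) / 2 = 4.30 mm
Minimum = 3.9 mm
Meets requirement: Yes


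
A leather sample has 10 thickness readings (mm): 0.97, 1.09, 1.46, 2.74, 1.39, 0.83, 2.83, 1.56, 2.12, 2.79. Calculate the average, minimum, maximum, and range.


Sum = 17.78
Average = 17.78 / 10 = 1.78 mm
Minimum = 0.83 mm
Maximum = 2.83 mm
Range = 2.83 - 0.83 = 2.00 mm


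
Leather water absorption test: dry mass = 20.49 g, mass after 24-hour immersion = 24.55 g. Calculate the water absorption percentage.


19.8%

Water absorbed = 24.55 - 20.49 = 4.06 g
WA% = 4.06 / 20.49 x 100 = 19.8%


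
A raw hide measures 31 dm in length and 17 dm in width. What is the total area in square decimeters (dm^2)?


Area = length x width
Area = 31 x 17 = 527 dm^2


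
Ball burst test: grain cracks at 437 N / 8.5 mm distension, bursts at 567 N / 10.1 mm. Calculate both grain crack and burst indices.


Crack index = 437 / 8.5 = 51.4 N/mm
Burst index = 567 / 10.1 = 56.1 N/mm


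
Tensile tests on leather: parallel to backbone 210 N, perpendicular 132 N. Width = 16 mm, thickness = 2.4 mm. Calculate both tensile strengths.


Parallel = 5.47 N/mm^2
Perpendicular = 3.44 N/mm^2


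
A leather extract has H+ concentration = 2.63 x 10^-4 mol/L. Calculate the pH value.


pH = 3.58


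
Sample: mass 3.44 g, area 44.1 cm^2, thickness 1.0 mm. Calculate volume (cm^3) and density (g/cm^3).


Volume = 4.410 cm^3
Density = 0.780 g/cm^3


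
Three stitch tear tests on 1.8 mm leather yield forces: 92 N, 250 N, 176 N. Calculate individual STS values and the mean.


STS1 = 92 / 1.8 = 51.1 N/mm
STS2 = 250 / 1.8 = 138.9 N/mm
STS3 = 176 / 1.8 = 97.8 N/mm
Mean = (51.1 + 138.9 + 97.8) / 3 = 95.9 N/mm


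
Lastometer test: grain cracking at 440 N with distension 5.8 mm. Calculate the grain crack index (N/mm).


75.9 N/mm


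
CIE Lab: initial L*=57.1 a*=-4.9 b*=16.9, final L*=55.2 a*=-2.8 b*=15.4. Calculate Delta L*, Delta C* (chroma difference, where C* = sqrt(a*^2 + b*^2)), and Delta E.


Delta L* = 55.2 - 57.1 = -1.9
C1* = sqrt((-4.9)^2 + (16.9)^2) = 17.596
C2* = sqrt((-2.8)^2 + (15.4)^2) = 15.652
Delta C* = 15.652 - 17.596 = -1.94
Delta E = sqrt((-1.9)^2 + (2.1)^2 + (-1.5)^2) = 3.20


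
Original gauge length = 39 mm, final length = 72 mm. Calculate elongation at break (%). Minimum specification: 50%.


Elongation = 84.6%
Meets spec: Yes

Extension = 72 - 39 = 33 mm
Elongation = 33 / 39 x 100 = 84.6%
Minimum required: 50%
Meets specification: Yes


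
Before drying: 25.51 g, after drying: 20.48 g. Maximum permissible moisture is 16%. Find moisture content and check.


Moisture content = 19.7%
Acceptable: No

MC = (25.51 - 20.48) / 25.51 x 100 = 19.7%
Maximum: 16%
Acceptable: No


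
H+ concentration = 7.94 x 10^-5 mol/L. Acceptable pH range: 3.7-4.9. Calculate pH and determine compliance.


pH = -log10(7.94 x 10^-5) = 4.10
Range: 3.7 to 4.9
Compliant: Yes


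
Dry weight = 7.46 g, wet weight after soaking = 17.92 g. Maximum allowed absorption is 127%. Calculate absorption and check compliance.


WA = (17.92 - 7.46) / 7.46 x 100 = 140.2%
Maximum allowed: 127%
Compliant: No


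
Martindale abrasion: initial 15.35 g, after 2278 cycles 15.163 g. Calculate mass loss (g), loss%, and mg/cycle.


Loss = 15.35 - 15.163 = 0.187 g
Loss% = 0.187 / 15.35 x 100 = 1.22%
Rate = 0.187 / 2278 x 1000 = 0.082 mg/cycle


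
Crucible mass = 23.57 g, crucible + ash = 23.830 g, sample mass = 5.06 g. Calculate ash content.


Ash mass = 0.260 g
Ash content = 5.14%

Ash mass = 23.830 - 23.57 = 0.260 g
Ash% = 0.260 / 5.06 x 100 = 5.14%


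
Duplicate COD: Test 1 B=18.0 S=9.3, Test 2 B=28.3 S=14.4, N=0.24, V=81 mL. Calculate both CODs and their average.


COD1 = 206.2 mg/L
COD2 = 329.5 mg/L
Average = 267.9 mg/L

COD1 = (18.0 - 9.3) x 0.24 x 8000 / 81 = 206.2 mg/L
COD2 = (28.3 - 14.4) x 0.24 x 8000 / 81 = 329.5 mg/L
Average = (206.2 + 329.5) / 2 = 267.9 mg/L


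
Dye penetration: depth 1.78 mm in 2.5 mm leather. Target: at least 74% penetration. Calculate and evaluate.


Penetration = 1.78 / 2.5 x 100 = 71.2%
Target: 74%
Meets target: No


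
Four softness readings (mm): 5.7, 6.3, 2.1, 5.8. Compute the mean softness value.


4.98 mm


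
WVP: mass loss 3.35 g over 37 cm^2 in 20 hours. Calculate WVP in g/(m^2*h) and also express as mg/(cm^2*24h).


WVP = 45.27 g/(m^2*h)
Daily rate = 108.65 mg/(cm^2*24h)


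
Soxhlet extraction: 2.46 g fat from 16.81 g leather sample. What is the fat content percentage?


Fat content = 2.46 / 16.81 x 100
Fat = 14.6%


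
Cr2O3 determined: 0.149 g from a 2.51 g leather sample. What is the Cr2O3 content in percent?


5.94%

Cr2O3% = 0.149 / 2.51 x 100
Cr2O3% = 5.94%


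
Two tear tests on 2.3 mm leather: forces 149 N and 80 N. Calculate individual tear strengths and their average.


Tear 1 = 149 / 2.3 = 64.8 N/mm
Tear 2 = 80 / 2.3 = 34.8 N/mm
Average = (64.8 + 34.8) / 2 = 49.8 N/mm


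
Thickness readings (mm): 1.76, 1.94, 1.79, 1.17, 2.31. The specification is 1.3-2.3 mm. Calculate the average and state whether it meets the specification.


Sum = 8.97
Average = 8.97 / 5 = 1.79 mm
Specification range: 1.3 to 2.3 mm
Within spec: Yes


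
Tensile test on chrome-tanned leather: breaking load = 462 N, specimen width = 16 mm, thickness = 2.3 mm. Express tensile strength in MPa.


Cross-section = 16 x 2.3 = 36.8 mm^2
TS = 462 / 36.8 = 12.55 MPa
(1 N/mm^2 = 1 MPa)


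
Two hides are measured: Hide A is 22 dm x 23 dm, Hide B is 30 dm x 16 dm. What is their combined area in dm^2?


Hide A area = 22 x 23 = 506 dm^2
Hide B area = 30 x 16 = 480 dm^2
Total = 506 + 480 = 986 dm^2


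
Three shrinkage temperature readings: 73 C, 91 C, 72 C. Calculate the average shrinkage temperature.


Average = (73 + 91 + 72) / 3
Average = 236 / 3 = 78.7 C


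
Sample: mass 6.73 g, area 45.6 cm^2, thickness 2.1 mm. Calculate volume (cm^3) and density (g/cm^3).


Thickness in cm = 2.1 / 10 = 0.21 cm
Volume = 45.6 x 0.21 = 9.576 cm^3
Density = 6.73 / 9.576 = 0.703 g/cm^3


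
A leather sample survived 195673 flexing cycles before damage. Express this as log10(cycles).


log10(195673) = 5.29


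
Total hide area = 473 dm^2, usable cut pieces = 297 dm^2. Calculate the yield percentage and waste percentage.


Yield = 62.8%
Waste = 37.2%


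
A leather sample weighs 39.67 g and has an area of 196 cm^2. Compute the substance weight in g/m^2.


2024.0 g/m^2

Substance weight = mass / area x 10000
SW = 39.67 / 196 x 10000
SW = 2024.0 g/m^2


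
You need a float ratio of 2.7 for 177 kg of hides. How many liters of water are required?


477.9 L

Water = hide weight x target ratio
Water = 177 x 2.7 = 477.9 L


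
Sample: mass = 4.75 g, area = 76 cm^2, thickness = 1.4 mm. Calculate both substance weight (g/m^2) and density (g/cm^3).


SW = 4.75 / 76 x 10000 = 625.0 g/m^2
Volume = 76 x 1.4 / 10 = 10.64 cm^3
Density = 4.75 / 10.64 = 0.446 g/cm^3


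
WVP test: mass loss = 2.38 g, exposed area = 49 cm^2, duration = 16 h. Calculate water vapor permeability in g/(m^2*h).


WVP = mass_loss / (area x time) x 10000
WVP = 2.38 / (49 x 16) x 10000
WVP = 2.38 / 784 x 10000 = 30.36 g/(m^2*h)


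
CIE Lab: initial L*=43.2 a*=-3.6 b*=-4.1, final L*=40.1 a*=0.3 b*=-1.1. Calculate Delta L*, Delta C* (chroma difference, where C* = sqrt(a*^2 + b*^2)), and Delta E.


Delta L* = -3.1
Delta C* = -4.32
Delta E = 5.82

Delta L* = 40.1 - 43.2 = -3.1
C1* = sqrt((-3.6)^2 + (-4.1)^2) = 5.456
C2* = sqrt((0.3)^2 + (-1.1)^2) = 1.140
Delta C* = 1.140 - 5.456 = -4.32
Delta E = sqrt((-3.1)^2 + (3.9)^2 + (3.0)^2) = 5.82


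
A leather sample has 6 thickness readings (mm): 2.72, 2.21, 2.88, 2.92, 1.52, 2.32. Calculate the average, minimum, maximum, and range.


Average = 2.43 mm
Min = 1.52 mm
Max = 2.92 mm
Range = 1.40 mm

Sum = 14.57
Average = 14.57 / 6 = 2.43 mm
Minimum = 1.52 mm
Maximum = 2.92 mm
Range = 2.92 - 1.52 = 1.40 mm


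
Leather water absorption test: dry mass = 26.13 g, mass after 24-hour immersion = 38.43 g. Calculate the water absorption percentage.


Water absorbed = 38.43 - 26.13 = 12.30 g
WA% = 12.30 / 26.13 x 100 = 47.1%


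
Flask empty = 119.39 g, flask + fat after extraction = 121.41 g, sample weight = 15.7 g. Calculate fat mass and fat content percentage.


Fat mass = 121.41 - 119.39 = 2.02 g
Fat% = 2.02 / 15.7 x 100 = 12.9%


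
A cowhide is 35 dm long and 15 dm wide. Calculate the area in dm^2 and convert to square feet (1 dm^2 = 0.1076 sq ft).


Area = 35 x 15 = 525 dm^2
Conversion: 525 x 0.1076 = 56.49 sq ft


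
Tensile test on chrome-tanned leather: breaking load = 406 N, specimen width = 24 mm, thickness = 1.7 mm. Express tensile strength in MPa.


9.95 MPa


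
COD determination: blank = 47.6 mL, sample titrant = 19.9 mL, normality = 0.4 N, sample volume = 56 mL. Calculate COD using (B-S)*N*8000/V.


COD = (47.6 - 19.9) x 0.4 x 8000 / 56
COD = 27.7 x 0.4 x 8000 / 56
COD = 1582.9 mg/L


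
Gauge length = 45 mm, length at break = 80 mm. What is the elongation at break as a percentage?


77.8%

Extension = 80 - 45 = 35 mm
Elongation = 35 / 45 x 100 = 77.8%


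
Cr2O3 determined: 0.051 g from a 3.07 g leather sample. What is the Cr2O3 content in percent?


Cr2O3% = 0.051 / 3.07 x 100
Cr2O3% = 1.66%


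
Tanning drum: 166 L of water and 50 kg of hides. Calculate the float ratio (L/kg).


3.3

Float ratio = water / hide weight
Ratio = 166 / 50 = 3.3


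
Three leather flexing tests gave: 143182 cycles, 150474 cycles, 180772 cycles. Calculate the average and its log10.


Average = (143182 + 150474 + 180772) / 3 = 158143 cycles
log10(158143) = 5.20


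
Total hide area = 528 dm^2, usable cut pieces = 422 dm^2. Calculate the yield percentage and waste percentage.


Yield = 422 / 528 x 100 = 79.9%
Waste = 528 - 422 = 106 dm^2
Waste% = 100 - 79.9 = 20.1%


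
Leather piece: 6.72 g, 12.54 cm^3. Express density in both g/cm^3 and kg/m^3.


0.536 g/cm^3
536 kg/m^3


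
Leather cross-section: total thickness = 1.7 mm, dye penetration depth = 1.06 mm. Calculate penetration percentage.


Penetration% = 1.06 / 1.7 x 100
Penetration = 62.4%


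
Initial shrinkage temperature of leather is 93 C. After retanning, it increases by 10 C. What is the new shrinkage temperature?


103 C


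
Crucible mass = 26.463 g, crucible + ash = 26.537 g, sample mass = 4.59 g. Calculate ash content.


Ash mass = 0.074 g
Ash content = 1.61%


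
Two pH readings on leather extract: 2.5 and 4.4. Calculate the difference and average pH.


Difference = |2.5 - 4.4| = 1.9
Average = (2.5 + 4.4) / 2 = 3.45


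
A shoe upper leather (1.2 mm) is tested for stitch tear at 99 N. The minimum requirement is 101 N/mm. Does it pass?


STS = 82.5 N/mm
Passes: No

STS = 99 / 1.2 = 82.5 N/mm
Minimum required: 101 N/mm
Passes: No


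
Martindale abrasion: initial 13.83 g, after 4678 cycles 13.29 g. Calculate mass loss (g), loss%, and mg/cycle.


Mass loss = 0.540 g
Loss = 3.90%
Rate = 0.115 mg/cycle

Loss = 13.83 - 13.29 = 0.540 g
Loss% = 0.540 / 13.83 x 100 = 3.90%
Rate = 0.540 / 4678 x 1000 = 0.115 mg/cycle


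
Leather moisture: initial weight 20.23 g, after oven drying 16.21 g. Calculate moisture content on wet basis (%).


Moisture = 20.23 - 16.21 = 4.02 g
MC = 4.02 / 20.23 x 100 = 19.9%


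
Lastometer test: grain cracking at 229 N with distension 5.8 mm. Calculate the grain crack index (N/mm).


39.5 N/mm


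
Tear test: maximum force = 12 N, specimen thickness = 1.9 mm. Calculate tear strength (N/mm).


6.3 N/mm


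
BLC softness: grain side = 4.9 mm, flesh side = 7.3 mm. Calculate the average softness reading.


Average = (4.9 + 7.3) / 2
Average = 6.10 mm


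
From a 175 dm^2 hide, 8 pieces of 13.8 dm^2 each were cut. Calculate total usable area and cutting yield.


Total usable = 8 x 13.8 = 110.4 dm^2
Yield = 110.4 / 175 x 100 = 63.1%


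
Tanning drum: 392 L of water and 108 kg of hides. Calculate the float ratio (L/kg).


Float ratio = water / hide weight
Ratio = 392 / 108 = 3.6


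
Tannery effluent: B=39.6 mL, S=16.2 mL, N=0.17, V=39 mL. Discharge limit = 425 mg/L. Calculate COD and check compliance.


COD = 816.0 mg/L
Compliant: No


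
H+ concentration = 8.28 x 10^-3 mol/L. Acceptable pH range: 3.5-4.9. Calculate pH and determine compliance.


pH = 2.08
Compliant: No

pH = -log10(8.28 x 10^-3) = 2.08
Range: 3.5 to 4.9
Compliant: No


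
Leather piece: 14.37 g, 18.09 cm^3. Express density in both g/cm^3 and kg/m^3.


Density = 14.37 / 18.09 = 0.794 g/cm^3
Convert: 0.794 x 1000 = 794 kg/m^3


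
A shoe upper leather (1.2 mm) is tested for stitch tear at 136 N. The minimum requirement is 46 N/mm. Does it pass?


STS = 113.3 N/mm
Passes: Yes


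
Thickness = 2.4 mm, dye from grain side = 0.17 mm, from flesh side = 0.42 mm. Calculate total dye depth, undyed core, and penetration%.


Total dyed = 0.17 + 0.42 = 0.59 mm
Undyed core = 2.4 - 0.59 = 1.81 mm
Penetration = 0.59 / 2.4 x 100 = 24.6%


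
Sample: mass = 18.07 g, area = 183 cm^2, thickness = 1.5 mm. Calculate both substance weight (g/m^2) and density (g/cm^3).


SW = 18.07 / 183 x 10000 = 987.4 g/m^2
Volume = 183 x 1.5 / 10 = 27.45 cm^3
Density = 18.07 / 27.45 = 0.658 g/cm^3


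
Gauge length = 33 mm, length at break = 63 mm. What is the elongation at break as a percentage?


Extension = 63 - 33 = 30 mm
Elongation = 30 / 33 x 100 = 90.9%


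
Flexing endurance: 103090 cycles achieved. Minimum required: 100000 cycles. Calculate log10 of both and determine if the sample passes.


log10(103090) = 5.01
log10(100000) = 5.00
Passes: Yes


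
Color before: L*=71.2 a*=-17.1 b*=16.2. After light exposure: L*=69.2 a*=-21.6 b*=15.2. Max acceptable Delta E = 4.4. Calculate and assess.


Delta E = 5.02
Passes: No


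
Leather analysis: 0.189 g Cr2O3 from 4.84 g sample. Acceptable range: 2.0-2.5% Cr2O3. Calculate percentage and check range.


Cr2O3 = 3.90%
Within range: No


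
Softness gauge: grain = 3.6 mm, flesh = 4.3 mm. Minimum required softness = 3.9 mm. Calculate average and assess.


Average softness = 3.95 mm
Meets requirement: Yes


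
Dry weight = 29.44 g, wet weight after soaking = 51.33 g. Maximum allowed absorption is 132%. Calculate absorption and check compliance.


Absorption = 74.4%
Compliant: Yes

WA = (51.33 - 29.44) / 29.44 x 100 = 74.4%
Maximum allowed: 132%
Compliant: Yes


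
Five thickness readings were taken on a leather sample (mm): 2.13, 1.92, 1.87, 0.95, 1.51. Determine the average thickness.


Sum = 2.13 + 1.92 + 1.87 + 0.95 + 1.51 = 8.38
Average = 8.38 / 5 = 1.68 mm


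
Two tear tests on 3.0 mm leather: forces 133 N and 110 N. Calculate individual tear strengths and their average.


Tear 1 = 44.3 N/mm
Tear 2 = 36.7 N/mm
Average = 40.5 N/mm

Tear 1 = 133 / 3.0 = 44.3 N/mm
Tear 2 = 110 / 3.0 = 36.7 N/mm
Average = (44.3 + 36.7) / 2 = 40.5 N/mm


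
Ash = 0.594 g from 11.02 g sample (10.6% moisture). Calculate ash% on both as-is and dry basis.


As-is ash = 5.39%
Dry-basis ash = 6.03%

As-is ash% = 0.594 / 11.02 x 100 = 5.39%
Dry mass = 11.02 x (100 - 10.6) / 100 = 9.85188 g
Dry-basis ash% = 0.594 / 9.85188 x 100 = 6.03%


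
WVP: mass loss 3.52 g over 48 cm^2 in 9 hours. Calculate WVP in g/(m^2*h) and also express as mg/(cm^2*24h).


WVP = 3.52 / (48 x 9) x 10000 = 81.48 g/(m^2*h)
Mass loss in mg = 3.52 x 1000 = 3520 mg
Per cm^2 per 24h in mg: 3520 x 24 / (48 x 9) = 84480 / 432 = 195.56 mg/(cm^2*24h)


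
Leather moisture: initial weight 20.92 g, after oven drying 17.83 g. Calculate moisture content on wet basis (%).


14.8%


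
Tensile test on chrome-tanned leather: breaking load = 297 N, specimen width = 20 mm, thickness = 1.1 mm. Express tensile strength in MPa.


Cross-section = 20 x 1.1 = 22.0 mm^2
TS = 297 / 22.0 = 13.50 MPa
(1 N/mm^2 = 1 MPa)


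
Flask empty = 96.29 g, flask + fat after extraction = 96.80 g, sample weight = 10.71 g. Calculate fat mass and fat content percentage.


Fat mass = 0.51 g
Fat content = 4.8%

Fat mass = 96.80 - 96.29 = 0.51 g
Fat% = 0.51 / 10.71 x 100 = 4.8%


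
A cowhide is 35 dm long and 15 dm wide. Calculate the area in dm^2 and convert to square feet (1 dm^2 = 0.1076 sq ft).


Area = 35 x 15 = 525 dm^2
Conversion: 525 x 0.1076 = 56.49 sq ft


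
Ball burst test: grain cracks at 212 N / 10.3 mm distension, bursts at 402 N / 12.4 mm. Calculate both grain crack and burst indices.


Crack index = 20.6 N/mm
Burst index = 32.4 N/mm

Crack index = 212 / 10.3 = 20.6 N/mm
Burst index = 402 / 12.4 = 32.4 N/mm


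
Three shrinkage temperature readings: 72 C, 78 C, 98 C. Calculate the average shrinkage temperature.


Average = (72 + 78 + 98) / 3
Average = 248 / 3 = 82.7 C


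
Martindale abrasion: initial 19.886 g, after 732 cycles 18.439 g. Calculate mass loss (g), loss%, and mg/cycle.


Loss = 19.886 - 18.439 = 1.447 g
Loss% = 1.447 / 19.886 x 100 = 7.28%
Rate = 1.447 / 732 x 1000 = 1.977 mg/cycle


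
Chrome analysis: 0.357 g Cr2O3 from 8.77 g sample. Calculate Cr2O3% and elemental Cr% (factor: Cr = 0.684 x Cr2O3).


Cr2O3% = 0.357 / 8.77 x 100 = 4.07%
Cr% = 4.07 x 0.684 = 2.78%


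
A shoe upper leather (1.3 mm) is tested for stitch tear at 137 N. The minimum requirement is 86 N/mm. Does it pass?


STS = 105.4 N/mm
Passes: Yes

STS = 137 / 1.3 = 105.4 N/mm
Minimum required: 86 N/mm
Passes: Yes


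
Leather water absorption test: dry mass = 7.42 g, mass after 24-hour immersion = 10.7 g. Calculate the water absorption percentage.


44.2%


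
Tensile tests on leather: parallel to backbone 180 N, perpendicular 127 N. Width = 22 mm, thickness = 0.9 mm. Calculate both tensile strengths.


Area = 22 x 0.9 = 19.8 mm^2
TS (parallel) = 180 / 19.8 = 9.09 N/mm^2
TS (perpendicular) = 127 / 19.8 = 6.41 N/mm^2


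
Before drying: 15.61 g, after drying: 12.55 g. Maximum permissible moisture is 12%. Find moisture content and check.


MC = (15.61 - 12.55) / 15.61 x 100 = 19.6%
Maximum: 12%
Acceptable: No


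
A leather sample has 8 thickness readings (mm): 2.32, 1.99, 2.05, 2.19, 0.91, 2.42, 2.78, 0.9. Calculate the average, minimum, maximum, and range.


Sum = 15.56
Average = 15.56 / 8 = 1.95 mm
Minimum = 0.9 mm
Maximum = 2.78 mm
Range = 2.78 - 0.9 = 1.88 mm


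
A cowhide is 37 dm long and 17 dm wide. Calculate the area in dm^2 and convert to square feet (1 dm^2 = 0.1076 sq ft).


629 dm^2
67.68 sq ft


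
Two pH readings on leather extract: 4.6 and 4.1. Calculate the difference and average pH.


Difference = 0.5
Average pH = 4.35


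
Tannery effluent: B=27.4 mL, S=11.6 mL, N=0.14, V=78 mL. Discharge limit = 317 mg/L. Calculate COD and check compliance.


COD = 226.9 mg/L
Compliant: Yes

COD = (27.4 - 11.6) x 0.14 x 8000 / 78 = 226.9 mg/L
Limit: 317 mg/L
Compliant: Yes


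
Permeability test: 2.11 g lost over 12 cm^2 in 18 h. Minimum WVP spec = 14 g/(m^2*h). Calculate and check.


WVP = 2.11 / (12 x 18) x 10000 = 97.69 g/(m^2*h)
Minimum: 14 g/(m^2*h)
Meets spec: Yes


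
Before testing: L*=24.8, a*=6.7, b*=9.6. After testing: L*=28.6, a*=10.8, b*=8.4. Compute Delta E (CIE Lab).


dL = 28.6 - 24.8 = 3.8
da = 10.8 - 6.7 = 4.1
db = 8.4 - 9.6 = -1.2
dE = sqrt((3.8)^2 + (4.1)^2 + (-1.2)^2) = 5.72


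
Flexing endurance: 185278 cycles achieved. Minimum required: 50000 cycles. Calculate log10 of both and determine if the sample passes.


log10(185278) = 5.27
log10(50000) = 4.70
Passes: Yes


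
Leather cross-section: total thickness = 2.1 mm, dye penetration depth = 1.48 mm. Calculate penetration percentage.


70.5%


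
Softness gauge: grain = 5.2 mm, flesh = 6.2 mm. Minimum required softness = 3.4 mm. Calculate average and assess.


Average softness = 5.70 mm
Meets requirement: Yes


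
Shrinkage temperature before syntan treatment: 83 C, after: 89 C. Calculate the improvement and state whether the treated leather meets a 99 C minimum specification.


Improvement = 89 - 83 = 6 C
Spec check: 89 C >= 99 C? No


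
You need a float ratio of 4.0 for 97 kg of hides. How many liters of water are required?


Water = hide weight x target ratio
Water = 97 x 4.0 = 388.0 L


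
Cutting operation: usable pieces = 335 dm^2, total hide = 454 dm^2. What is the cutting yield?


Yield = usable / total x 100
Yield = 335 / 454 x 100 = 73.8%


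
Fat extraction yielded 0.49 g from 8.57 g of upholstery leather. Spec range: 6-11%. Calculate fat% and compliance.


Fat% = 0.49 / 8.57 x 100 = 5.7%
Spec range: 6-11%
Compliant: No


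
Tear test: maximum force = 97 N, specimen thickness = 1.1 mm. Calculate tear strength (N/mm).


Tear strength = force / thickness
Tear = 97 / 1.1 = 88.2 N/mm


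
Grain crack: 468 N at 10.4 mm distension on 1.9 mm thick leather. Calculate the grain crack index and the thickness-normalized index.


Crack index = 468 / 10.4 = 45.0 N/mm
Normalized = 45.0 / 1.9 = 23.7 N/mm per mm


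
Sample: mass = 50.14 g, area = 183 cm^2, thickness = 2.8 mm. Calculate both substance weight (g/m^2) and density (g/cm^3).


SW = 50.14 / 183 x 10000 = 2739.9 g/m^2
Volume = 183 x 2.8 / 10 = 51.24 cm^3
Density = 50.14 / 51.24 = 0.979 g/cm^3


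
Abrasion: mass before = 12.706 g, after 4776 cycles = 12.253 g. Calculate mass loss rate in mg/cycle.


0.095 mg/cycle

Mass loss = 12.706 - 12.253 = 0.453 g
Rate = 0.453 / 4776 x 1000 = 0.095 mg/cycle


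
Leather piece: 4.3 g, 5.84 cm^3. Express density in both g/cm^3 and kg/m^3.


Density = 4.3 / 5.84 = 0.736 g/cm^3
Convert: 0.736 x 1000 = 736 kg/m^3


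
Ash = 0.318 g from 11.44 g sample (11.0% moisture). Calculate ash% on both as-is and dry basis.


As-is ash% = 0.318 / 11.44 x 100 = 2.78%
Dry mass = 11.44 x (100 - 11.0) / 100 = 10.1816 g
Dry-basis ash% = 0.318 / 10.1816 x 100 = 3.12%


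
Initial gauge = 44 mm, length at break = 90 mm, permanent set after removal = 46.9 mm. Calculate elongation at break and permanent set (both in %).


Elongation at break = 104.5%
Permanent set = 6.6%


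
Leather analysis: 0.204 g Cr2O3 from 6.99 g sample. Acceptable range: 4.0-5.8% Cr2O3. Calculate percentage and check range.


Cr2O3 = 2.92%
Within range: No

Cr2O3% = 0.204 / 6.99 x 100 = 2.92%
Acceptable range: 4.0 to 5.8%
Within range: No


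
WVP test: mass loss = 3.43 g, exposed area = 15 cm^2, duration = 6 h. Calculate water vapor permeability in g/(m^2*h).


WVP = mass_loss / (area x time) x 10000
WVP = 3.43 / (15 x 6) x 10000
WVP = 3.43 / 90 x 10000 = 381.11 g/(m^2*h)


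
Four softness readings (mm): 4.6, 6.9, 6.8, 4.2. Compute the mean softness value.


Sum = 4.6 + 6.9 + 6.8 + 4.2
Mean = 22.5 / 4 = 5.63 mm


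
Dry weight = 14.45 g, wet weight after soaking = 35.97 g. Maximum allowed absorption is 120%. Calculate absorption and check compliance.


WA = (35.97 - 14.45) / 14.45 x 100 = 148.9%
Maximum allowed: 120%
Compliant: No


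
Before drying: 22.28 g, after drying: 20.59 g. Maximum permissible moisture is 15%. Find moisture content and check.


Moisture content = 7.6%
Acceptable: Yes

MC = (22.28 - 20.59) / 22.28 x 100 = 7.6%
Maximum: 15%
Acceptable: Yes


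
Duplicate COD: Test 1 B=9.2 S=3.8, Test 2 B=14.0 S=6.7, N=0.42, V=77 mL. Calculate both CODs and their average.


COD1 = 235.6 mg/L
COD2 = 318.5 mg/L
Average = 277.1 mg/L

COD1 = (9.2 - 3.8) x 0.42 x 8000 / 77 = 235.6 mg/L
COD2 = (14.0 - 6.7) x 0.42 x 8000 / 77 = 318.5 mg/L
Average = (235.6 + 318.5) / 2 = 277.1 mg/L


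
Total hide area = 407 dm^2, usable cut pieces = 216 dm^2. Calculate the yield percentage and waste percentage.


Yield = 216 / 407 x 100 = 53.1%
Waste = 407 - 216 = 191 dm^2
Waste% = 100 - 53.1 = 46.9%


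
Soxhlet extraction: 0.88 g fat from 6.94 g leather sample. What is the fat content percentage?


Fat content = 0.88 / 6.94 x 100
Fat = 12.7%


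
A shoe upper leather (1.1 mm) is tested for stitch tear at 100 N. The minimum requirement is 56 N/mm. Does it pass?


STS = 90.9 N/mm
Passes: Yes

STS = 100 / 1.1 = 90.9 N/mm
Minimum required: 56 N/mm
Passes: Yes


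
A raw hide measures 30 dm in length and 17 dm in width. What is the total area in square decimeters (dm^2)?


Area = length x width
Area = 30 x 17 = 510 dm^2


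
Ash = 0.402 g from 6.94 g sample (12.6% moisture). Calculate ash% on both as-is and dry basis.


As-is ash% = 0.402 / 6.94 x 100 = 5.79%
Dry mass = 6.94 x (100 - 12.6) / 100 = 6.06556 g
Dry-basis ash% = 0.402 / 6.06556 x 100 = 6.63%


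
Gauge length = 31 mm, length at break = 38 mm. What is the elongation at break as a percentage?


Extension = 38 - 31 = 7 mm
Elongation = 7 / 31 x 100 = 22.6%


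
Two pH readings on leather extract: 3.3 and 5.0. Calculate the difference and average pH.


Difference = |3.3 - 5.0| = 1.7
Average = (3.3 + 5.0) / 2 = 4.15


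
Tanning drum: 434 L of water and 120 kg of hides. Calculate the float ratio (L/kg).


3.6

Float ratio = water / hide weight
Ratio = 434 / 120 = 3.6


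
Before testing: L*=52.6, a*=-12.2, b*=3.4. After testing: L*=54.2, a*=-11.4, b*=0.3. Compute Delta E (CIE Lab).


dL = 54.2 - 52.6 = 1.6
da = -11.4 - (-12.2) = 0.8
db = 0.3 - 3.4 = -3.1
dE = sqrt((1.6)^2 + (0.8)^2 + (-3.1)^2) = 3.58


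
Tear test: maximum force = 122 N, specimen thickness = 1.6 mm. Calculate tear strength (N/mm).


76.3 N/mm

Tear strength = force / thickness
Tear = 122 / 1.6 = 76.3 N/mm


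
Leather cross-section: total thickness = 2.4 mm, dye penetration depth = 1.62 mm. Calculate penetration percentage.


Penetration% = 1.62 / 2.4 x 100
Penetration = 67.5%


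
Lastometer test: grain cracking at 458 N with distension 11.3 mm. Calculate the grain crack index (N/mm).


Grain crack index = force / distension
Index = 458 / 11.3 = 40.5 N/mm


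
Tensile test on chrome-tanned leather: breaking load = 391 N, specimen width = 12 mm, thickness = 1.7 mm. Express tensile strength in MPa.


Cross-section = 12 x 1.7 = 20.4 mm^2
TS = 391 / 20.4 = 19.17 MPa
(1 N/mm^2 = 1 MPa)


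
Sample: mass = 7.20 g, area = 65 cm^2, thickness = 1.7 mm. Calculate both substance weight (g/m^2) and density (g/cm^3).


SW = 7.20 / 65 x 10000 = 1107.7 g/m^2
Volume = 65 x 1.7 / 10 = 11.05 cm^3
Density = 7.20 / 11.05 = 0.652 g/cm^3


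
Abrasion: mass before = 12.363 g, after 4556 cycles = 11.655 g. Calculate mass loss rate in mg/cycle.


Mass loss = 12.363 - 11.655 = 0.708 g
Rate = 0.708 / 4556 x 1000 = 0.155 mg/cycle


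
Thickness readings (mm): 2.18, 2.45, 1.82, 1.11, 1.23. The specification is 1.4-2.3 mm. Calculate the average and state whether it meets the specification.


Sum = 8.79
Average = 8.79 / 5 = 1.76 mm
Specification range: 1.4 to 2.3 mm
Within spec: Yes


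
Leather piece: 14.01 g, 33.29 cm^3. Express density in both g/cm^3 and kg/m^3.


0.421 g/cm^3
421 kg/m^3


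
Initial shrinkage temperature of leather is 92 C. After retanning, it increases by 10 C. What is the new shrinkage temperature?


102 C

New Ts = 92 + 10 = 102 C


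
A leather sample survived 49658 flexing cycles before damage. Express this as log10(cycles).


log10(49658) = 4.70


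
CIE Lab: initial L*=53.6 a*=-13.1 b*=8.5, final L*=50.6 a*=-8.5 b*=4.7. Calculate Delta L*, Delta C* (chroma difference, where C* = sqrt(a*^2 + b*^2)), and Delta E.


Delta L* = 50.6 - 53.6 = -3.0
C1* = sqrt((-13.1)^2 + (8.5)^2) = 15.616
C2* = sqrt((-8.5)^2 + (4.7)^2) = 9.713
Delta C* = 9.713 - 15.616 = -5.90
Delta E = sqrt((-3.0)^2 + (4.6)^2 + (-3.8)^2) = 6.68


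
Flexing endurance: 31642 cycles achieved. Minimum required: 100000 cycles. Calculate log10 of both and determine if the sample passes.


Achieved: log10 = 4.50
Required: log10 = 5.00
Passes: No


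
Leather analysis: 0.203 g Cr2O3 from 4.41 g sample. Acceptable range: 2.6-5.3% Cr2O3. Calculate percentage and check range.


Cr2O3% = 0.203 / 4.41 x 100 = 4.60%
Acceptable range: 2.6 to 5.3%
Within range: Yes


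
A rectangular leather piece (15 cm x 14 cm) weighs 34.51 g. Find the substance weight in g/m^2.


Area = 15 x 14 = 210 cm^2
SW = 34.51 / 210 x 10000 = 1643.3 g/m^2


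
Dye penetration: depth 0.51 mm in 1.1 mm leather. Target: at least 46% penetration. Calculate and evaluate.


Penetration = 0.51 / 1.1 x 100 = 46.4%
Target: 46%
Meets target: Yes


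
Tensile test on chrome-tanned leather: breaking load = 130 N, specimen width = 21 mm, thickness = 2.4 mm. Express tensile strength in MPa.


Cross-section = 21 x 2.4 = 50.4 mm^2
TS = 130 / 50.4 = 2.58 MPa
(1 N/mm^2 = 1 MPa)


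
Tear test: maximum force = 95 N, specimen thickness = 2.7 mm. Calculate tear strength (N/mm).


Tear strength = force / thickness
Tear = 95 / 2.7 = 35.2 N/mm


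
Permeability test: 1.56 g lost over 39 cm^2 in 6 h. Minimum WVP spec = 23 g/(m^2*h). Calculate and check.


WVP = 1.56 / (39 x 6) x 10000 = 66.67 g/(m^2*h)
Minimum: 23 g/(m^2*h)
Meets spec: Yes


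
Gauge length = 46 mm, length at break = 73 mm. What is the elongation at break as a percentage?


Extension = 73 - 46 = 27 mm
Elongation = 27 / 46 x 100 = 58.7%


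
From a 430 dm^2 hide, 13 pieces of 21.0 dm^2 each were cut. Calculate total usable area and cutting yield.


Usable area = 273.0 dm^2
Yield = 63.5%


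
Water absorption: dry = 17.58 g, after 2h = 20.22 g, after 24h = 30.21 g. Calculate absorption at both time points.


2h absorption = 15.0%
24h absorption = 71.8%
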